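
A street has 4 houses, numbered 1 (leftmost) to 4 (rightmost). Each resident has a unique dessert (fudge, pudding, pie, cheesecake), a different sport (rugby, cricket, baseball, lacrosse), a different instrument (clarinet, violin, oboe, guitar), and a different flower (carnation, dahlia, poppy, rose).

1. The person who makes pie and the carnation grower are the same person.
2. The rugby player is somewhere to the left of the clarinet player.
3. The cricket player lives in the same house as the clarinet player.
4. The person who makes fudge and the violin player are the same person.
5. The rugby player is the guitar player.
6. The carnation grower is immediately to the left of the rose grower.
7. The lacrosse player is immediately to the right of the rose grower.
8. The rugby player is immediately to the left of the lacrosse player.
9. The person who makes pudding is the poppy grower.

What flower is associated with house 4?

poppy

House 1 sport: only baseball fits.
House 2 sport: only rugby fits.
By clue 5, the guitar player is in house 2.
Clue 8 places the lacrosse player in house 3.
That leaves cricket as the sport for house 4.
The clarinet player is in house 4 (clue 3).
By clue 7, the rose grower is in house 2.
By clue 1, the person who makes pie is in house 1.
That leaves cheesecake as the dessert for house 2.
That leaves pudding as the dessert for house 4.
House 1 flower: only carnation fits.
The violin player is in house 3 (clue 4).
Clue 9: the poppy grower is in house 4.
That leaves fudge as the dessert for house 3.
House 1 instrument: only oboe fits.
The only flower still possible for house 3 is dahlia.
So: house 1 = pie/baseball/oboe/carnation, house 2 = cheesecake/rugby/guitar/rose, house 3 = fudge/lacrosse/violin/dahlia, house 4 = pudding/cricket/clarinet/poppy.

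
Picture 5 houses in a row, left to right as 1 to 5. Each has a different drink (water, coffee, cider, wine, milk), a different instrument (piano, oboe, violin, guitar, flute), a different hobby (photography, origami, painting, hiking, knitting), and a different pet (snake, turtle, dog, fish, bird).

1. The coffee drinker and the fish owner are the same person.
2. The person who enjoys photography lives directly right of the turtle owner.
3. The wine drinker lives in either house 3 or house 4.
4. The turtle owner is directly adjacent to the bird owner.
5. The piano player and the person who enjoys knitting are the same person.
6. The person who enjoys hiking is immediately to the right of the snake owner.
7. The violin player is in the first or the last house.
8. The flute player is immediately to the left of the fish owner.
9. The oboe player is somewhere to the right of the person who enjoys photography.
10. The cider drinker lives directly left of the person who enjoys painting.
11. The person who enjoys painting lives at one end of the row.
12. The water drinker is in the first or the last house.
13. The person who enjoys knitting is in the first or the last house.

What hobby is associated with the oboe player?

By clue 11, the person who enjoys painting is in house 5.
So house 1 gets knitting for hobby.
Clue 5 places the piano player in house 1.
The cider drinker is in house 4 (clue 10).
So house 3 gets wine for drink.
That leaves violin as the instrument for house 5.
The flute player is in house 4 (clue 8).
By clue 8, the fish owner is in house 5.
So house 2 gets guitar for instrument.
That leaves oboe as the instrument for house 3.
By clue 1, the coffee drinker is in house 5.
Clue 9: the person who enjoys photography is in house 2.
That leaves milk as the drink for house 2.
So house 4 gets dog for pet.
By clue 2, the turtle owner is in house 1.
Clue 4: the bird owner is in house 2.
So house 1 gets water for drink.
So house 3 gets snake for pet.
From clue 6, the person who enjoys hiking must be in house 4.
So house 3 gets origami for hobby.
So: house 1 = water/piano/knitting/turtle, house 2 = milk/guitar/photography/bird, house 3 = wine/oboe/origami/snake, house 4 = cider/flute/hiking/dog, house 5 = coffee/violin/painting/fish.

origami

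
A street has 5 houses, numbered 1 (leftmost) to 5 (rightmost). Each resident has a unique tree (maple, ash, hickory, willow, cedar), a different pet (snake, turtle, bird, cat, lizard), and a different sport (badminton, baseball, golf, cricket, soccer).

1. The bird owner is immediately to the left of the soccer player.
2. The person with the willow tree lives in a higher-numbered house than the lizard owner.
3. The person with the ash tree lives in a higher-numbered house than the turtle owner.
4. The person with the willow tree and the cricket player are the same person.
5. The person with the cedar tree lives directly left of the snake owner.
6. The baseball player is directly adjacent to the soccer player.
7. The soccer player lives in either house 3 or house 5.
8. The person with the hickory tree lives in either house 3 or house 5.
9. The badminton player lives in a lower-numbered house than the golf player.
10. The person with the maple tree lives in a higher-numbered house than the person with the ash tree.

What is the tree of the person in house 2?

willow

So house 1 gets cedar for tree.
By clue 5, the snake owner is in house 2.
The only pet still possible for house 4 is bird.
The only pet still possible for house 5 is cat.
House 1's sport must be badminton (nothing else left).
Clue 1: the soccer player is in house 5.
From clue 6, the baseball player must be in house 4.
The lizard owner is in house 1 (clue 2).
House 3 pet: only turtle fits.
From clue 3, the person with the ash tree must be in house 4.
Clue 10 places the person with the maple tree in house 5.
That leaves willow as the tree for house 2.
House 3 tree: only hickory fits.
From clue 4, the cricket player must be in house 2.
House 3's sport must be golf (nothing else left).
So: house 1 = cedar/lizard/badminton, house 2 = willow/snake/cricket, house 3 = hickory/turtle/golf, house 4 = ash/bird/baseball, house 5 = maple/cat/soccer.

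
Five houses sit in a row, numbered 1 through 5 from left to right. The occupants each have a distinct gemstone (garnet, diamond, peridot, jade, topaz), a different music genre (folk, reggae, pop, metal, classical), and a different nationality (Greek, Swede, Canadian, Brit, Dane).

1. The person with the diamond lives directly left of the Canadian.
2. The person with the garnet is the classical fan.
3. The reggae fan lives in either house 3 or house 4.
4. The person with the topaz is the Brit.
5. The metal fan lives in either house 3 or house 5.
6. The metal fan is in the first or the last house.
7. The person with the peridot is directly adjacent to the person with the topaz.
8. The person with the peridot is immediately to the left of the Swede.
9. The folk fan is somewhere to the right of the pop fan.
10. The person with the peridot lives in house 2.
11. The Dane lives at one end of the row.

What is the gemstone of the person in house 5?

jade

From clue 6, the metal fan must be in house 5.
Clue 10: the person with the peridot is in house 2.
Clue 8: the Swede is in house 3.
House 5 gemstone: only jade fits.
By clue 4, the person with the topaz is in house 1.
The Brit is in house 1 (clue 4).
That leaves Dane as the nationality for house 5.
The person with the diamond is in house 3 (clue 1).
Clue 1 places the Canadian in house 4.
The only gemstone still possible for house 4 is garnet.
The only music genre still possible for house 1 is pop.
House 2's music genre must be folk (nothing else left).
So house 2 gets Greek for nationality.
From clue 2, the classical fan must be in house 4.
So house 3 gets reggae for music genre.
So: house 1 = topaz/pop/Brit, house 2 = peridot/folk/Greek, house 3 = diamond/reggae/Swede, house 4 = garnet/classical/Canadian, house 5 = jade/metal/Dane.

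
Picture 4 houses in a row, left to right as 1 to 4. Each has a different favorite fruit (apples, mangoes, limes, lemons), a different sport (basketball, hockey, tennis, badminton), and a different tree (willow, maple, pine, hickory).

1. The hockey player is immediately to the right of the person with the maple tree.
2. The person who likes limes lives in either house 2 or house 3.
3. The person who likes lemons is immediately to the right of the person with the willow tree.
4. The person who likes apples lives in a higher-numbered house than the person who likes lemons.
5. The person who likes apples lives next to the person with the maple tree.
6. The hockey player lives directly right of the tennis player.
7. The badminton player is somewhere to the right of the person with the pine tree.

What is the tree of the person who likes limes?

willow

House 1's favorite fruit must be mangoes (nothing else left).
The only favorite fruit still possible for house 4 is apples.
House 4's tree must be hickory (nothing else left).
From clue 5, the person with the maple tree must be in house 3.
The only sport still possible for house 1 is basketball.
The hockey player is in house 4 (clue 1).
Clue 6: the tennis player is in house 3.
The only sport still possible for house 2 is badminton.
Clue 7 places the person with the pine tree in house 1.
House 2's tree must be willow (nothing else left).
Clue 3: the person who likes lemons is in house 3.
The only favorite fruit still possible for house 2 is limes.
So: house 1 = mangoes/basketball/pine, house 2 = limes/badminton/willow, house 3 = lemons/tennis/maple, house 4 = apples/hockey/hickory.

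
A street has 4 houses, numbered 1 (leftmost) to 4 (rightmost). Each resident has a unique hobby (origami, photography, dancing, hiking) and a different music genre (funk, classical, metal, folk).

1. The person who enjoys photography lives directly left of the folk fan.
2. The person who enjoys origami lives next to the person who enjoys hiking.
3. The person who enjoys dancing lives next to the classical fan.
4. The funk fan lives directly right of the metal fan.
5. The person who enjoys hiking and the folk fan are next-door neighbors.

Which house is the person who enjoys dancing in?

The person who enjoys photography is narrowed to house 1 or 2 or 3; consider each.
Placing it in house 2 and house 3 leads to a contradiction, so it's in house 1.
Clue 1 places the folk fan in house 2.
So house 3 gets hiking for hobby.
The funk fan is in house 4 (clue 4).
By clue 4, the metal fan is in house 3.
House 1 music genre: only classical fits.
By clue 3, the person who enjoys dancing is in house 2.
The only hobby still possible for house 4 is origami.
So: house 1 = photography/classical, house 2 = dancing/folk, house 3 = hiking/metal, house 4 = origami/funk.

2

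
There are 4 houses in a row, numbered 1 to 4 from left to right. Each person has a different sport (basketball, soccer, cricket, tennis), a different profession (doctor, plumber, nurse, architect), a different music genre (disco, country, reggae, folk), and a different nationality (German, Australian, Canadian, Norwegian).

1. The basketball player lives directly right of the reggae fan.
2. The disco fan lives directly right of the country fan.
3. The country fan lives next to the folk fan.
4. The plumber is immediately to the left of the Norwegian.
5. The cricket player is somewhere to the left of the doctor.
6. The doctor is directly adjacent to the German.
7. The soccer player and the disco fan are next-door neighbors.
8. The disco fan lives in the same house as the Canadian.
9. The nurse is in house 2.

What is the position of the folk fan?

2

Clue 9 places the nurse in house 2.
House 1's nationality must be Australian (nothing else left).
The doctor is narrowed to house 3 or 4; consider each.
Placing it in house 3 leads to a contradiction, so it's in house 4.
Clue 6 places the German in house 3.
The soccer player is narrowed to house 1 or 3; consider each.
Placing it in house 1 leads to a contradiction, so it's in house 3.
The basketball player is narrowed to house 2 or 4; consider each.
Placing it in house 4 leads to a contradiction, so it's in house 2.
By clue 1, the reggae fan is in house 1.
So house 1 gets cricket for sport.
House 4 sport: only tennis fits.
House 3 music genre: only country fits.
By clue 2, the disco fan is in house 4.
From clue 8, the Canadian must be in house 4.
House 2's music genre must be folk (nothing else left).
That leaves Norwegian as the nationality for house 2.
Clue 4: the plumber is in house 1.
House 3's profession must be architect (nothing else left).
So: house 1 = cricket/plumber/reggae/Australian, house 2 = basketball/nurse/folk/Norwegian, house 3 = soccer/architect/country/German, house 4 = tennis/doctor/disco/Canadian.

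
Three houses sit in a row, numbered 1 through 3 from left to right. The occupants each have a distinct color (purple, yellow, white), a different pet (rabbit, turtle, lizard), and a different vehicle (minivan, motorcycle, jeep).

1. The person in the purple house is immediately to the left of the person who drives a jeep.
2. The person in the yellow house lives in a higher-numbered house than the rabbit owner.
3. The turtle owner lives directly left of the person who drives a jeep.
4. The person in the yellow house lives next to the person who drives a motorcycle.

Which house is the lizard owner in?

The only pet still possible for house 3 is lizard.
The person in the purple house is narrowed to house 1 or 2; consider each.
Placing it in house 1 leads to a contradiction, so it's in house 2.
Clue 1 places the person who drives a jeep in house 3.
The turtle owner is in house 2 (clue 3).
So house 1 gets white for color.
That leaves yellow as the color for house 3.
The only pet still possible for house 1 is rabbit.
From clue 4, the person who drives a motorcycle must be in house 2.
The only vehicle still possible for house 1 is minivan.
So: house 1 = white/rabbit/minivan, house 2 = purple/turtle/motorcycle, house 3 = yellow/lizard/jeep.

3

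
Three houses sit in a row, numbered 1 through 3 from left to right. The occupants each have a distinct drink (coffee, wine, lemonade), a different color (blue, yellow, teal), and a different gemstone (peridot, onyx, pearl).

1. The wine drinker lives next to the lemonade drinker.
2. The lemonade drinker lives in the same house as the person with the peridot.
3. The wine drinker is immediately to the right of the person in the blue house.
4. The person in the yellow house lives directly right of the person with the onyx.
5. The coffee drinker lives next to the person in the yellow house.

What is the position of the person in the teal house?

The wine drinker is narrowed to house 2 or 3; consider each.
Placing it in house 3 leads to a contradiction, so it's in house 2.
Clue 3: the person in the blue house is in house 1.
From clue 5, the person in the yellow house must be in house 2.
So house 3 gets teal for color.
Clue 4 places the person with the onyx in house 1.
The only gemstone still possible for house 2 is pearl.
House 3 gemstone: only peridot fits.
From clue 2, the lemonade drinker must be in house 3.
House 1's drink must be coffee (nothing else left).
So: house 1 = coffee/blue/onyx, house 2 = wine/yellow/pearl, house 3 = lemonade/teal/peridot.

3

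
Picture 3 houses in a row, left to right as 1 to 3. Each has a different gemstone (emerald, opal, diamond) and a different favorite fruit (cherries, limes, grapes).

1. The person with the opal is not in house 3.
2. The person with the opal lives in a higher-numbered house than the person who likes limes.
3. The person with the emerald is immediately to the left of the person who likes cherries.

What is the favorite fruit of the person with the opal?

cherries

By clue 2, the person with the opal is in house 2.
Clue 2 places the person who likes limes in house 1.
The only gemstone still possible for house 3 is diamond.
By clue 3, the person who likes cherries is in house 2.
The only gemstone still possible for house 1 is emerald.
So house 3 gets grapes for favorite fruit.
So: house 1 = emerald/limes, house 2 = opal/cherries, house 3 = diamond/grapes.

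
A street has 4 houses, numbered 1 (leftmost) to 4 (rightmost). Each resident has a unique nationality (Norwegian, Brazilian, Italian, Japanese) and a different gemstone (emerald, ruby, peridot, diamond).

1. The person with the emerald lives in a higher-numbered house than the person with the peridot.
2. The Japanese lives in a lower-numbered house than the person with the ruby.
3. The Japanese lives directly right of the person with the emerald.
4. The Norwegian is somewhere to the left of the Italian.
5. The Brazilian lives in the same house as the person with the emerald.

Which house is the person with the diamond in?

3

Clue 3: the Japanese is in house 3.
From clue 3, the person with the emerald must be in house 2.
By clue 5, the Brazilian is in house 2.
House 1 nationality: only Norwegian fits.
House 4's nationality must be Italian (nothing else left).
By clue 1, the person with the peridot is in house 1.
Clue 2 places the person with the ruby in house 4.
House 3's gemstone must be diamond (nothing else left).
So: house 1 = Norwegian/peridot, house 2 = Brazilian/emerald, house 3 = Japanese/diamond, house 4 = Italian/ruby.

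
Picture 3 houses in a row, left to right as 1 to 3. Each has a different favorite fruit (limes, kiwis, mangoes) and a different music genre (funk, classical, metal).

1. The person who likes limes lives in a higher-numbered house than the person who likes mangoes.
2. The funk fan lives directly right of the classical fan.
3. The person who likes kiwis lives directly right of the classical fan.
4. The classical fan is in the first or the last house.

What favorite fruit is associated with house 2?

Clue 4 places the classical fan in house 1.
That leaves mangoes as the favorite fruit for house 1.
The funk fan is in house 2 (clue 2).
Clue 3 places the person who likes kiwis in house 2.
House 3 favorite fruit: only limes fits.
That leaves metal as the music genre for house 3.
So: house 1 = mangoes/classical, house 2 = kiwis/funk, house 3 = limes/metal.

kiwis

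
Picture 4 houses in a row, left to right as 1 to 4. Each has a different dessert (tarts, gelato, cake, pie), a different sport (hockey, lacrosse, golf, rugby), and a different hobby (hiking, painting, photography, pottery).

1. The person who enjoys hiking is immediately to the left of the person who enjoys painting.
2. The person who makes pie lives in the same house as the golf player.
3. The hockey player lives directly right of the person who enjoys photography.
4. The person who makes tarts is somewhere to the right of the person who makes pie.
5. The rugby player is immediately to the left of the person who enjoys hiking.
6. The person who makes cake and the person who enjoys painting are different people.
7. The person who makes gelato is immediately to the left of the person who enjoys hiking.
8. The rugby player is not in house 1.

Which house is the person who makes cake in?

3

By clue 8, the rugby player is in house 2.
The person who enjoys hiking is in house 3 (clue 5).
Clue 7 places the person who makes gelato in house 2.
House 1's hobby must be pottery (nothing else left).
The only hobby still possible for house 2 is photography.
That leaves painting as the hobby for house 4.
The hockey player is in house 3 (clue 3).
So house 4 gets tarts for dessert.
House 1's sport must be golf (nothing else left).
So house 4 gets lacrosse for sport.
From clue 2, the person who makes pie must be in house 1.
House 3 dessert: only cake fits.
So: house 1 = pie/golf/pottery, house 2 = gelato/rugby/photography, house 3 = cake/hockey/hiking, house 4 = tarts/lacrosse/painting.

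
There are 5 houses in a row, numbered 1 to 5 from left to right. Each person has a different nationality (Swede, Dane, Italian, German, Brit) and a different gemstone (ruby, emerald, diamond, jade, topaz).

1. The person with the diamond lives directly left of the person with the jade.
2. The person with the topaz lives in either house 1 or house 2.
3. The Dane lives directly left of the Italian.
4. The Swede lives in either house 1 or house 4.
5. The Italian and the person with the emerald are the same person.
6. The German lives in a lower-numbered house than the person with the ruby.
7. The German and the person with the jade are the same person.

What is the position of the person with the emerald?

5

The Swede is narrowed to house 1 or 4; consider each.
Placing it in house 4 leads to a contradiction, so it's in house 1.
The person with the topaz is narrowed to house 1 or 2; consider each.
Placing it in house 2 leads to a contradiction, so it's in house 1.
That leaves diamond as the gemstone for house 2.
Clue 1 places the person with the jade in house 3.
Clue 7: the German is in house 3.
The Dane is in house 4 (clue 3).
From clue 3, the Italian must be in house 5.
By clue 5, the person with the emerald is in house 5.
The only nationality still possible for house 2 is Brit.
The only gemstone still possible for house 4 is ruby.
So: house 1 = Swede/topaz, house 2 = Brit/diamond, house 3 = German/jade, house 4 = Dane/ruby, house 5 = Italian/emerald.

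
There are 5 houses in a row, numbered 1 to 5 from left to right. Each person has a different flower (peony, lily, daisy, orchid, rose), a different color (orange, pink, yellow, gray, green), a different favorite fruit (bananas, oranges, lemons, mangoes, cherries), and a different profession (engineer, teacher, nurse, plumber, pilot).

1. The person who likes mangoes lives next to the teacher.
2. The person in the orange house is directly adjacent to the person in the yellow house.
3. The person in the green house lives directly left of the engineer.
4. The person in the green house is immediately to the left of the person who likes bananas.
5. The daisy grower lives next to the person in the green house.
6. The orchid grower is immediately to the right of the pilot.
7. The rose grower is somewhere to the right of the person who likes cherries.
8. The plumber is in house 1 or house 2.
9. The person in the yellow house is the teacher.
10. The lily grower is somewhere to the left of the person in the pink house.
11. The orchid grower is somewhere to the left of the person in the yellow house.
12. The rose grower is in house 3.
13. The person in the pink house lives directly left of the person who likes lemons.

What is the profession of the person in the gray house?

pilot

Clue 12: the rose grower is in house 3.
The lily grower is narrowed to house 1 or 2; consider each.
Placing it in house 2 leads to a contradiction, so it's in house 1.
The orchid grower is narrowed to house 2 or 4; consider each.
Placing it in house 2 leads to a contradiction, so it's in house 4.
Clue 6: the pilot is in house 3.
Clue 11 places the person in the yellow house in house 5.
By clue 2, the person in the orange house is in house 4.
The teacher is in house 5 (clue 9).
From clue 1, the person who likes mangoes must be in house 4.
By clue 5, the daisy grower is in house 2.
House 5's flower must be peony (nothing else left).
House 5's favorite fruit must be oranges (nothing else left).
Clue 4: the person in the green house is in house 1.
From clue 13, the person in the pink house must be in house 2.
So house 3 gets gray for color.
That leaves cherries as the favorite fruit for house 1.
House 2 favorite fruit: only bananas fits.
House 3 favorite fruit: only lemons fits.
Clue 3 places the engineer in house 2.
House 1 profession: only plumber fits.
House 4's profession must be nurse (nothing else left).
So: house 1 = lily/green/cherries/plumber, house 2 = daisy/pink/bananas/engineer, house 3 = rose/gray/lemons/pilot, house 4 = orchid/orange/mangoes/nurse, house 5 = peony/yellow/oranges/teacher.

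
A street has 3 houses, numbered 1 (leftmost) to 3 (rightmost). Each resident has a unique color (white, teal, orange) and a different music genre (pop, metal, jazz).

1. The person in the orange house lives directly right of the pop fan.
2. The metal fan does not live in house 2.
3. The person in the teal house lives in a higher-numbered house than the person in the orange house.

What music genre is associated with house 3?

By clue 3, the person in the teal house is in house 3.
Clue 3 places the person in the orange house in house 2.
That leaves white as the color for house 1.
Clue 1 places the pop fan in house 1.
That leaves jazz as the music genre for house 2.
So house 3 gets metal for music genre.
So: house 1 = white/pop, house 2 = orange/jazz, house 3 = teal/metal.

metal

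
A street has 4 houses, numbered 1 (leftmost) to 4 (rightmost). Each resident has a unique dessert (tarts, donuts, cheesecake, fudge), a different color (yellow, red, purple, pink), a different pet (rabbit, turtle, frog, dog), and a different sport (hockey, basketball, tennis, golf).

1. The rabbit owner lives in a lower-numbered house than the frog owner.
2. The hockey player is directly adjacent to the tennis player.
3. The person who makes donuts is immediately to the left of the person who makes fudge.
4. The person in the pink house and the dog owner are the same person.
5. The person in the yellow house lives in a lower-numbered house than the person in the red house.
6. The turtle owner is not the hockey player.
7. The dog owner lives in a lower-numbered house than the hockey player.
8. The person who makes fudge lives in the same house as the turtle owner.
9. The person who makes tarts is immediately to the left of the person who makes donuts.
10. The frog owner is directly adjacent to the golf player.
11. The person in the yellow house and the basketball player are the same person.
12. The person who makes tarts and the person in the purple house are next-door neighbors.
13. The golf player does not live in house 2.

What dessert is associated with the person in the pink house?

tarts

House 4 color: only red fits.
The person who makes donuts is narrowed to house 2 or 3; consider each.
Placing it in house 2 leads to a contradiction, so it's in house 3.
Clue 3: the person who makes fudge is in house 4.
Clue 8: the turtle owner is in house 4.
The person who makes tarts is in house 2 (clue 9).
That leaves cheesecake as the dessert for house 1.
So house 3 gets frog for pet.
By clue 10, the golf player is in house 4.
The person in the pink house is narrowed to house 1 or 2; consider each.
Placing it in house 1 leads to a contradiction, so it's in house 2.
Clue 4: the dog owner is in house 2.
Clue 7: the hockey player is in house 3.
House 1's pet must be rabbit (nothing else left).
From clue 2, the tennis player must be in house 2.
Clue 11: the person in the yellow house is in house 1.
Clue 11: the basketball player is in house 1.
That leaves purple as the color for house 3.
So: house 1 = cheesecake/yellow/rabbit/basketball, house 2 = tarts/pink/dog/tennis, house 3 = donuts/purple/frog/hockey, house 4 = fudge/red/turtle/golf.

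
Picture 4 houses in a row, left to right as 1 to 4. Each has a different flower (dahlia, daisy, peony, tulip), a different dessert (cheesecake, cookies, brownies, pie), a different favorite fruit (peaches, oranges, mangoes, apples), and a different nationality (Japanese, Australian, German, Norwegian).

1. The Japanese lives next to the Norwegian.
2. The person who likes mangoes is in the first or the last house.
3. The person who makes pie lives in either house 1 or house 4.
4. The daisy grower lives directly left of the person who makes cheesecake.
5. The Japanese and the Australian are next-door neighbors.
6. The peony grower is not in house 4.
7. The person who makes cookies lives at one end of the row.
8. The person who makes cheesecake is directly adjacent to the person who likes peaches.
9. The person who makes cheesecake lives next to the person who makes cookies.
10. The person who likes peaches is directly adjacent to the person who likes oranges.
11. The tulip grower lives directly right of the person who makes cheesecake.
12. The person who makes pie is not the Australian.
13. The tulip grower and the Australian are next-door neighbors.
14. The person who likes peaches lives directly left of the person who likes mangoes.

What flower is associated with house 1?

daisy

From clue 14, the person who likes peaches must be in house 3.
Clue 14 places the person who likes mangoes in house 4.
From clue 8, the person who makes cheesecake must be in house 2.
Clue 9: the person who makes cookies is in house 1.
By clue 10, the person who likes oranges is in house 2.
Clue 11 places the tulip grower in house 3.
So house 4 gets dahlia for flower.
House 3's dessert must be brownies (nothing else left).
That leaves pie as the dessert for house 4.
So house 1 gets apples for favorite fruit.
Clue 4 places the daisy grower in house 1.
From clue 12, the Australian must be in house 2.
That leaves peony as the flower for house 2.
Clue 1: the Japanese is in house 3.
By clue 1, the Norwegian is in house 4.
That leaves German as the nationality for house 1.
So: house 1 = daisy/cookies/apples/German, house 2 = peony/cheesecake/oranges/Australian, house 3 = tulip/brownies/peaches/Japanese, house 4 = dahlia/pie/mangoes/Norwegian.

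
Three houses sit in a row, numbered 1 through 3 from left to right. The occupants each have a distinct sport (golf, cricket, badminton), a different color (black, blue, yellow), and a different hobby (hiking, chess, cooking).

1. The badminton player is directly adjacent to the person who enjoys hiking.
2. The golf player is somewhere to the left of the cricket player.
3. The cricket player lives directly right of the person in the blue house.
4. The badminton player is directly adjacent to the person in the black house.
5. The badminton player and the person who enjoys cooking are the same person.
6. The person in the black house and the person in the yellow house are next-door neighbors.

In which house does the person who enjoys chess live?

The cricket player is narrowed to house 2 or 3; consider each.
Placing it in house 3 leads to a contradiction, so it's in house 2.
From clue 2, the golf player must be in house 1.
From clue 3, the person in the blue house must be in house 1.
That leaves badminton as the sport for house 3.
Clue 1 places the person who enjoys hiking in house 2.
By clue 4, the person in the black house is in house 2.
By clue 5, the person who enjoys cooking is in house 3.
By clue 6, the person in the yellow house is in house 3.
That leaves chess as the hobby for house 1.
So: house 1 = golf/blue/chess, house 2 = cricket/black/hiking, house 3 = badminton/yellow/cooking.

1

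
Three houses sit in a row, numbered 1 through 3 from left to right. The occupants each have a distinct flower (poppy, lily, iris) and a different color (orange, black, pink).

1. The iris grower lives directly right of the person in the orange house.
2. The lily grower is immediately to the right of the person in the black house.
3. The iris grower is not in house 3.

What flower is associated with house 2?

iris

From clue 3, the iris grower must be in house 2.
So house 1 gets poppy for flower.
The only flower still possible for house 3 is lily.
House 3 color: only pink fits.
By clue 1, the person in the orange house is in house 1.
Clue 2: the person in the black house is in house 2.
So: house 1 = poppy/orange, house 2 = iris/black, house 3 = lily/pink.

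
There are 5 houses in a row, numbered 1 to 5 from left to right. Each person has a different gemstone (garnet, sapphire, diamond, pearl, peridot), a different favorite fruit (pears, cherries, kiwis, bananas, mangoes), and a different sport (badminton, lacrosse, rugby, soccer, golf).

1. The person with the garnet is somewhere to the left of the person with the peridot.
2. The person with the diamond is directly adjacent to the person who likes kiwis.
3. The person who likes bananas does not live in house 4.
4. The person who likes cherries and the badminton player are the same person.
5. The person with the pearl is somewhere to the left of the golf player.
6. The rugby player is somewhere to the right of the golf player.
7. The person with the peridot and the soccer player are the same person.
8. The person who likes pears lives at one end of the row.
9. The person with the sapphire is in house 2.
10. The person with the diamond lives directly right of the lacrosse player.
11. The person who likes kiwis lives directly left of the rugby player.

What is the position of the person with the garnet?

Clue 9: the person with the sapphire is in house 2.
That leaves badminton as the sport for house 1.
By clue 4, the person who likes cherries is in house 1.
That leaves pears as the favorite fruit for house 5.
The person with the pearl is narrowed to house 1 or 3; consider each.
Placing it in house 3 leads to a contradiction, so it's in house 1.
The person with the garnet is narrowed to house 3 or 4; consider each.
Placing it in house 4 leads to a contradiction, so it's in house 3.
House 2 sport: only golf fits.
That leaves lacrosse as the sport for house 3.
By clue 10, the person with the diamond is in house 4.
House 5's gemstone must be peridot (nothing else left).
Clue 2 places the person who likes kiwis in house 3.
By clue 7, the soccer player is in house 5.
Clue 11: the rugby player is in house 4.
The only favorite fruit still possible for house 2 is bananas.
House 4's favorite fruit must be mangoes (nothing else left).
So: house 1 = pearl/cherries/badminton, house 2 = sapphire/bananas/golf, house 3 = garnet/kiwis/lacrosse, house 4 = diamond/mangoes/rugby, house 5 = peridot/pears/soccer.

3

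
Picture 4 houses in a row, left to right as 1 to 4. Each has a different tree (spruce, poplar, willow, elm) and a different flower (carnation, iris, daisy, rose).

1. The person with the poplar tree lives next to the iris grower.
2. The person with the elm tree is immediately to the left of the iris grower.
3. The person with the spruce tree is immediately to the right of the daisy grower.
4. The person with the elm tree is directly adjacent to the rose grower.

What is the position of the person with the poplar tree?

The person with the elm tree is narrowed to house 1 or 2 or 3; consider each.
Placing it in house 1 and house 3 leads to a contradiction, so it's in house 2.
From clue 2, the iris grower must be in house 3.
That leaves rose as the flower for house 1.
That leaves carnation as the flower for house 4.
Clue 1: the person with the poplar tree is in house 4.
Clue 3 places the person with the spruce tree in house 3.
The only tree still possible for house 1 is willow.
So house 2 gets daisy for flower.
So: house 1 = willow/rose, house 2 = elm/daisy, house 3 = spruce/iris, house 4 = poplar/carnation.

4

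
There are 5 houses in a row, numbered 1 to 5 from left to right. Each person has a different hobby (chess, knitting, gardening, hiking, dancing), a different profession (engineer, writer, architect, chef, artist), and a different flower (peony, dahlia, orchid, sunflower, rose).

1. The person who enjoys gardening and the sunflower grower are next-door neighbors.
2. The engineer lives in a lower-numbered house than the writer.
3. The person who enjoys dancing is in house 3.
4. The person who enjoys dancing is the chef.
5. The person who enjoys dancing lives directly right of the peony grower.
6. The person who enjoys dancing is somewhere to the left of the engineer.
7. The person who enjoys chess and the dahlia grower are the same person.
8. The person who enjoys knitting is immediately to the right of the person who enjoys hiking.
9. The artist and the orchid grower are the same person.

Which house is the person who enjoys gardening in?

4

Clue 3 places the person who enjoys dancing in house 3.
From clue 4, the chef must be in house 3.
The peony grower is in house 2 (clue 5).
Clue 6: the engineer is in house 4.
The writer is in house 5 (clue 2).
House 1 profession: only artist fits.
House 2 profession: only architect fits.
The orchid grower is in house 1 (clue 9).
So house 1 gets hiking for hobby.
From clue 8, the person who enjoys knitting must be in house 2.
The person who enjoys chess is narrowed to house 4 or 5; consider each.
Placing it in house 4 leads to a contradiction, so it's in house 5.
From clue 7, the dahlia grower must be in house 5.
House 4's hobby must be gardening (nothing else left).
Clue 1: the sunflower grower is in house 3.
That leaves rose as the flower for house 4.
So: house 1 = hiking/artist/orchid, house 2 = knitting/architect/peony, house 3 = dancing/chef/sunflower, house 4 = gardening/engineer/rose, house 5 = chess/writer/dahlia.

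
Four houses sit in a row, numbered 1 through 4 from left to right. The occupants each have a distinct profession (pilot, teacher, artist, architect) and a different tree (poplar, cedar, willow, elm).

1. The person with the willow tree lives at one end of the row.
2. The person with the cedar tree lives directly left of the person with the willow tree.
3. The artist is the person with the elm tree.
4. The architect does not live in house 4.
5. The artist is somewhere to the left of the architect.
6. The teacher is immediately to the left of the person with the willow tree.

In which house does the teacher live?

3

From clue 2, the person with the cedar tree must be in house 3.
Clue 2 places the person with the willow tree in house 4.
Clue 6 places the teacher in house 3.
So house 2 gets architect for profession.
So house 4 gets pilot for profession.
The person with the elm tree is in house 1 (clue 3).
That leaves artist as the profession for house 1.
House 2 tree: only poplar fits.
So: house 1 = artist/elm, house 2 = architect/poplar, house 3 = teacher/cedar, house 4 = pilot/willow.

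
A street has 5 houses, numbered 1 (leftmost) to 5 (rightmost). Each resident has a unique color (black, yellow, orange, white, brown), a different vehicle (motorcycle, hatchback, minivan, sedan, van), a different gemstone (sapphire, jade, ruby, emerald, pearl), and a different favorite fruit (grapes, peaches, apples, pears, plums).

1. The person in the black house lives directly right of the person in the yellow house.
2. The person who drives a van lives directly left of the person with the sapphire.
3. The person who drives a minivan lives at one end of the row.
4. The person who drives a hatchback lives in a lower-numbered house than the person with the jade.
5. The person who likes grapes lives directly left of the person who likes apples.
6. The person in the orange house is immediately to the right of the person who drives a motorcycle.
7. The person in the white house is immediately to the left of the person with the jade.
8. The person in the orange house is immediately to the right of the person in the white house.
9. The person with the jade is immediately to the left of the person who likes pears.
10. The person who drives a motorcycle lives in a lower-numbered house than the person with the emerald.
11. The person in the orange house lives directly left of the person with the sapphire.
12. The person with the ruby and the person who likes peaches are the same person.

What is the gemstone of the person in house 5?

emerald

The person who drives a minivan is narrowed to house 1 or 5; consider each.
Placing it in house 1 leads to a contradiction, so it's in house 5.
The person in the orange house is narrowed to house 2 or 3 or 4; consider each.
Placing it in house 2 and house 4 leads to a contradiction, so it's in house 3.
Clue 6: the person who drives a motorcycle is in house 2.
From clue 8, the person in the white house must be in house 2.
By clue 11, the person with the sapphire is in house 4.
By clue 1, the person in the black house is in house 5.
The person in the yellow house is in house 4 (clue 1).
From clue 2, the person who drives a van must be in house 3.
Clue 4 places the person who drives a hatchback in house 1.
The person with the jade is in house 3 (clue 7).
Clue 9 places the person who likes pears in house 4.
House 1 color: only brown fits.
House 4's vehicle must be sedan (nothing else left).
House 5's gemstone must be emerald (nothing else left).
That leaves plums as the favorite fruit for house 5.
The only favorite fruit still possible for house 3 is apples.
The person who likes grapes is in house 2 (clue 5).
That leaves peaches as the favorite fruit for house 1.
Clue 12 places the person with the ruby in house 1.
House 2's gemstone must be pearl (nothing else left).
So: house 1 = brown/hatchback/ruby/peaches, house 2 = white/motorcycle/pearl/grapes, house 3 = orange/van/jade/apples, house 4 = yellow/sedan/sapphire/pears, house 5 = black/minivan/emerald/plums.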